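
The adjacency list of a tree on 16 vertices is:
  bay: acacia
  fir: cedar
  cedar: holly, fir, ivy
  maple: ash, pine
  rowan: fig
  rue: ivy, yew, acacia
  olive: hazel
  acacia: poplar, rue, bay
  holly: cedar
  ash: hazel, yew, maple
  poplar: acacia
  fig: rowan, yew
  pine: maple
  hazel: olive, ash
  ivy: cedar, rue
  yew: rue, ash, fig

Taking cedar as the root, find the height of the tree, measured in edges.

6

pine sits deepest: cedar → ivy → rue → yew → ash → maple → pine — 6 edges from the root.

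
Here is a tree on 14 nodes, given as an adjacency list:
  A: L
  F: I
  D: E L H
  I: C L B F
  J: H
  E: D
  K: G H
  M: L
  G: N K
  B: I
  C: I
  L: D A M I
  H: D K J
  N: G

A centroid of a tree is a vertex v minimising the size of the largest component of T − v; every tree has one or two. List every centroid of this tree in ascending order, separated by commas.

D, L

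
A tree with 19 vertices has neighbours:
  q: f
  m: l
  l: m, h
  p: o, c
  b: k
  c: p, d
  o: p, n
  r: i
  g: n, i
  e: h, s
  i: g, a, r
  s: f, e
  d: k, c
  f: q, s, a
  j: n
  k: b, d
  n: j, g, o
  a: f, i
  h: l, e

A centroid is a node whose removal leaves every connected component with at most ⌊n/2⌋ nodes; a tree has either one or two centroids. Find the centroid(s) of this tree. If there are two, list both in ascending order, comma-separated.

i

If i is removed the pieces have sizes 9, 8, 1, all ≤ ⌊19/2⌋ = 9.
No neighbour of i does as well, so i is the unique centroid.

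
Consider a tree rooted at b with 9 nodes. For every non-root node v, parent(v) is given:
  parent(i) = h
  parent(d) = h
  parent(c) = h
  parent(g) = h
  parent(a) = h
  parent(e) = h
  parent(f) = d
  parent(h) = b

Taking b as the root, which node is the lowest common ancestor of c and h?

h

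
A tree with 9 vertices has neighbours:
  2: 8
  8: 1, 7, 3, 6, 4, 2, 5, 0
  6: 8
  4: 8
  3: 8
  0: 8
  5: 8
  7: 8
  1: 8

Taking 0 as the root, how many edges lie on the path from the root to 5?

Climbing from 5 to the root: 5–8–0. That's 2 steps.

2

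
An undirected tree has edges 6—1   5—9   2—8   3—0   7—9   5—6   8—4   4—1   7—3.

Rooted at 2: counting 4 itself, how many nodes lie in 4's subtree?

4's subtree: {4, 1, 6, 5, 9, 7, 3, 0}, size 8.

8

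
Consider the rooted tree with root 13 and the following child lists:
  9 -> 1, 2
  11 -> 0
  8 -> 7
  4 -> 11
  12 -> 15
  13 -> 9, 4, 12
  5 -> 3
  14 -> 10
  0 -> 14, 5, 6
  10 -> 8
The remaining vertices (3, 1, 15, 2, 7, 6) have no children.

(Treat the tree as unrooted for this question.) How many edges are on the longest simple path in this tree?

9

Starting from 1, a farthest node is 7 at distance 9.
One longest path: 1–9–13–4–11–0–14–10–8–7.
So the diameter is 9.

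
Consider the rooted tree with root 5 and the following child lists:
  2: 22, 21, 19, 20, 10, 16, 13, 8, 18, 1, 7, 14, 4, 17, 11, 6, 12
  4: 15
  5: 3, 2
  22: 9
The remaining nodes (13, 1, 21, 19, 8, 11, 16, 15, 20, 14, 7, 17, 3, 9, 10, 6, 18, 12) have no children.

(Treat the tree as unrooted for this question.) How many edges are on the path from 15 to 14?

15 - 4 - 2 - 14: 3 edges.

3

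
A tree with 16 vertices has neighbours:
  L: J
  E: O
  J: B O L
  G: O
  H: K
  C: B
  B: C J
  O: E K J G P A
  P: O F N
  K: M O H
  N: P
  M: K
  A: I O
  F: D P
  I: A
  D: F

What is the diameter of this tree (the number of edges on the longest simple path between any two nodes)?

6

A longest path is C – B – J – O – P – F – D, with 6 edges.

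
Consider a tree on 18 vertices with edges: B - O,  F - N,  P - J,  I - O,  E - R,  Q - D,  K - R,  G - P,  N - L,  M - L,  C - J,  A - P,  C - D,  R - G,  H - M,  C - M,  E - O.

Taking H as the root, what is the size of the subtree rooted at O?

O's subtree: {O, I, B}, size 3.

3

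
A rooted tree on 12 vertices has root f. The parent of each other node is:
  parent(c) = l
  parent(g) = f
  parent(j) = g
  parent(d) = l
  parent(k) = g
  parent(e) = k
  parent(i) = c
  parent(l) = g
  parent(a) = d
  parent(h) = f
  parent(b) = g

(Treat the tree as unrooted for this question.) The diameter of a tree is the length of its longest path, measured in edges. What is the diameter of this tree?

5

A longest path is e–k–g–l–d–a, with 5 edges.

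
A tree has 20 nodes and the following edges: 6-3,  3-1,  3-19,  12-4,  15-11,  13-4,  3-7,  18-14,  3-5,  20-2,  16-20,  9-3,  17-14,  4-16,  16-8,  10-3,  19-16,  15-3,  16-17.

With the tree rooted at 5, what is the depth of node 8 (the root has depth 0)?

4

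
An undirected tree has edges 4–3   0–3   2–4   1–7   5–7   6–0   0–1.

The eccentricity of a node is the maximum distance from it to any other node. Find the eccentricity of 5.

6

The node farthest from 5 is 2, via 5–7–1–0–3–4–2 — 6 edges.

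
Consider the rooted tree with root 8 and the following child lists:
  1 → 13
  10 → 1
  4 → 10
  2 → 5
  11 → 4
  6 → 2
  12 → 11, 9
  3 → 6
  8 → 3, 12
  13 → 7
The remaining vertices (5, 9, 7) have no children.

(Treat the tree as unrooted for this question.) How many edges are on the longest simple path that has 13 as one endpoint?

10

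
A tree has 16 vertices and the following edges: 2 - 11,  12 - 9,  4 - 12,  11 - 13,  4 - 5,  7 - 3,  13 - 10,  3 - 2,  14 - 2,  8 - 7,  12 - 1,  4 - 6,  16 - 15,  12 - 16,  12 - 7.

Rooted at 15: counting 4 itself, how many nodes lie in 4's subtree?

3

4's subtree: {4, 5, 6}, size 3.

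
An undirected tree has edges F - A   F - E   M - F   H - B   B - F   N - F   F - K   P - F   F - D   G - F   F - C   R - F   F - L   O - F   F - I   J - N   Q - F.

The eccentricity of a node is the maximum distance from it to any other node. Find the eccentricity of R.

The node farthest from R is J (H also at distance 3), via R–F–N–J — 3 edges.

3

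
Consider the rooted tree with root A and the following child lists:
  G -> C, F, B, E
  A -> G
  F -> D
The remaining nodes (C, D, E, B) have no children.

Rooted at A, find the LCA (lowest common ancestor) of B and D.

G

Ancestors of B (toward the root): B, G, A.
Ancestors of D: D, F, G, A.
The deepest node appearing in both lists is G.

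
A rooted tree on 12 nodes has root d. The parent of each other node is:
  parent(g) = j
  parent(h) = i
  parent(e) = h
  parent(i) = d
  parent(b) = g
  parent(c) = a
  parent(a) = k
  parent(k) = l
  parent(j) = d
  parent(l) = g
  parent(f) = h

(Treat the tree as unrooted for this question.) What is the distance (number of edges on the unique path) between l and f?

6

Walking from l: l–g–j–d–i–h–f. Length 6.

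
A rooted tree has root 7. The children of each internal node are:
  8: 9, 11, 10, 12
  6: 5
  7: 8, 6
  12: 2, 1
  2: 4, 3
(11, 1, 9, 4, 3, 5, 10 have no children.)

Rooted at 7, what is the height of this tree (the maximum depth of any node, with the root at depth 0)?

A deepest node is 3, reached by 7 – 8 – 12 – 2 – 3.
That path has 4 edges, so the height is 4.

4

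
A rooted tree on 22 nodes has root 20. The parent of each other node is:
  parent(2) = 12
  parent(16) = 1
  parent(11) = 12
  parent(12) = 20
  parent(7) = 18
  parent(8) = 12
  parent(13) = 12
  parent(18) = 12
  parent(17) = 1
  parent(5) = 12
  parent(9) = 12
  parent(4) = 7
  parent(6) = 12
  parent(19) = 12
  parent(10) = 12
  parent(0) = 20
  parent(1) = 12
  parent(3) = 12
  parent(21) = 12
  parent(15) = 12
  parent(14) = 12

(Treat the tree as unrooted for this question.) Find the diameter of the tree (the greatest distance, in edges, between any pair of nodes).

5

BFS from 4 reaches 17 last, at distance 5; BFS from 17 confirms no node is farther.
Path: 4 - 7 - 18 - 12 - 1 - 17.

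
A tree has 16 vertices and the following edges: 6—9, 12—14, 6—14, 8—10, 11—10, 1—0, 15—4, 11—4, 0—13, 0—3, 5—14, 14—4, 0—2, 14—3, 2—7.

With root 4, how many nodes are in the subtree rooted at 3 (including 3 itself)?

3's subtree: {3, 0, 2, 1, 13, 7}, size 6.

6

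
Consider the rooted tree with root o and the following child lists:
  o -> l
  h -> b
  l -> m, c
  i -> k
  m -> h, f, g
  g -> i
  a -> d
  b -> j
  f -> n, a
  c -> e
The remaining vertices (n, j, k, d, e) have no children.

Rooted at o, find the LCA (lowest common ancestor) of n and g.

m

n's ancestor chain is n, f, m, l, o and g's is g, m, l, o; they first meet at m.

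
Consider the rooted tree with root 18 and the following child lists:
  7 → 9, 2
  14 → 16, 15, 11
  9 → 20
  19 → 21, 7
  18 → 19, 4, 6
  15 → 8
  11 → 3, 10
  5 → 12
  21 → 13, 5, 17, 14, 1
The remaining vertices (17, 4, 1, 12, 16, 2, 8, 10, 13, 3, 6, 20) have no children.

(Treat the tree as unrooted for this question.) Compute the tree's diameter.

7

A longest path is 20 - 9 - 7 - 19 - 21 - 14 - 11 - 3, with 7 edges.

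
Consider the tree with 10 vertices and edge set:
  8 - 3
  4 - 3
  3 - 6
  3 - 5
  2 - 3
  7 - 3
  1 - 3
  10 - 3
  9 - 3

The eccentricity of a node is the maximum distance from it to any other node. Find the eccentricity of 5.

2

The node farthest from 5 is 10 (4, 9, 7, 2, 6, 1, 8 also at distance 2), via 5-3-10 — 2 edges.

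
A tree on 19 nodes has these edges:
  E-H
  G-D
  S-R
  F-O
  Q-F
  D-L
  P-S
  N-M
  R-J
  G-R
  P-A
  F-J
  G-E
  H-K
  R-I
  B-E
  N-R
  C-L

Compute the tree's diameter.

A longest path is K - H - E - G - R - S - P - A, with 7 edges.

7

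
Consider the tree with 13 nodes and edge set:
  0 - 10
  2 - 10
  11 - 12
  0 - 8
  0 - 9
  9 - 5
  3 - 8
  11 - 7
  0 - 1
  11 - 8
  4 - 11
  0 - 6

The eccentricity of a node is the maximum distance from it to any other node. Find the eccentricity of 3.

A farthest node from 3 is 5 (2 also at distance 4).
The path 3-8-0-9-5 has 4 edges.

4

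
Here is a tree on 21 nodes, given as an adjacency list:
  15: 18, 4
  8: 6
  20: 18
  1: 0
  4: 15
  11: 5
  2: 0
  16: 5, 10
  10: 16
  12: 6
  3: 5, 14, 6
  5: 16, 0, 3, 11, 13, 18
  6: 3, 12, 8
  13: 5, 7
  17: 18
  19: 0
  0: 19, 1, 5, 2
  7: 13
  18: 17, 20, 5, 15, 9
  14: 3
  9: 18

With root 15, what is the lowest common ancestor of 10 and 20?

10's ancestor chain is 10, 16, 5, 18, 15 and 20's is 20, 18, 15; they first meet at 18.

18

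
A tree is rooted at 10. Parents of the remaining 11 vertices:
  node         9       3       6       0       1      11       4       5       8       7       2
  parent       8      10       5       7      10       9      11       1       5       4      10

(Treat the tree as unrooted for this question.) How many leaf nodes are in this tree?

Degree-1 nodes: 0, 2, 3, 6 — 4 of them.

4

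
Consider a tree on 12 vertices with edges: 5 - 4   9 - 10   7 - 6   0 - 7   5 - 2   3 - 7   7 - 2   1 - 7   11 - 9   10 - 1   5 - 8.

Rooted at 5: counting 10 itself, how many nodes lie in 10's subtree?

3

Descendants of 10 (including itself): 10, 9, 11. That's 3.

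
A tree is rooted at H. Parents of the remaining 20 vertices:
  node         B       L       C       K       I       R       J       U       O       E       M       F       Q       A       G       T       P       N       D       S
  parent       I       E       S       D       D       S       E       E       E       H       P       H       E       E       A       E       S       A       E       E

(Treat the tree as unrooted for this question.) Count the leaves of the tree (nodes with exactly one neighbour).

14

Degree-1 nodes: B, C, F, G, J, K, L, M, N, O, Q, R, T, U — 14 of them.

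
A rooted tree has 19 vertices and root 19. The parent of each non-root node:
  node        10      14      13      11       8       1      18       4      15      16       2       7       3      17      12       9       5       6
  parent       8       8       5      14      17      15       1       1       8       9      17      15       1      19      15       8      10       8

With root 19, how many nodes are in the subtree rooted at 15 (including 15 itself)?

Descendants of 15 (including itself): 15, 7, 1, 12, 4, 3, 18. That's 7.

7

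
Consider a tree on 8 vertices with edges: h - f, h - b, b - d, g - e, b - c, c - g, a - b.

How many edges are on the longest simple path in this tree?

5

Starting from e, a farthest node is f at distance 5.
One longest path: e–g–c–b–h–f.
So the diameter is 5.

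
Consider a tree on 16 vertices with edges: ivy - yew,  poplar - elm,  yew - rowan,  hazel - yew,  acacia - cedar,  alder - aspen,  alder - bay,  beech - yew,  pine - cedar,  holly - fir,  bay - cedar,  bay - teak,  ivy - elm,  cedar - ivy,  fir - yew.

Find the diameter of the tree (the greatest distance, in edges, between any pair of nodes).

7

Starting from aspen, a farthest node is holly at distance 7.
One longest path: aspen–alder–bay–cedar–ivy–yew–fir–holly.
So the diameter is 7.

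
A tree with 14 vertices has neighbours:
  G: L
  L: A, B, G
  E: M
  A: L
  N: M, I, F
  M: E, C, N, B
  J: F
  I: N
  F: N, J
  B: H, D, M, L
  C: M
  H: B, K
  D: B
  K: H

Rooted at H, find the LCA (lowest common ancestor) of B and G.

B's ancestor chain is B, H and G's is G, L, B, H; they first meet at B.

B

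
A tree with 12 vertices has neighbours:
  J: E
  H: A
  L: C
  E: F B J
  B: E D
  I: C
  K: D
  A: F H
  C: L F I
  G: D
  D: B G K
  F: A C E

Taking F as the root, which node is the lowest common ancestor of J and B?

J's ancestor chain is J, E, F and B's is B, E, F; they first meet at E.

E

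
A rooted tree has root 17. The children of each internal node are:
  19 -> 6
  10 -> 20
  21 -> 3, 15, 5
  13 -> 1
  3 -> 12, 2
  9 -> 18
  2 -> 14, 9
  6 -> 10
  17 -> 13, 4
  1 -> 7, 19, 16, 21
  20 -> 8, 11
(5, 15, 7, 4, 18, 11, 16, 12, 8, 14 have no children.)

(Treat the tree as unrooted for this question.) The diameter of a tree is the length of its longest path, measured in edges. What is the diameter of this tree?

Starting from 11, a farthest node is 18 at distance 10.
One longest path: 11-20-10-6-19-1-21-3-2-9-18.
So the diameter is 10.

10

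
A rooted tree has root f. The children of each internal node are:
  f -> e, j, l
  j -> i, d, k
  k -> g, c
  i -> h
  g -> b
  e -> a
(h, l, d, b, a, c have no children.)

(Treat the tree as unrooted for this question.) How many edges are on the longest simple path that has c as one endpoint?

5

A farthest node from c is a.
The path c – k – j – f – e – a has 5 edges.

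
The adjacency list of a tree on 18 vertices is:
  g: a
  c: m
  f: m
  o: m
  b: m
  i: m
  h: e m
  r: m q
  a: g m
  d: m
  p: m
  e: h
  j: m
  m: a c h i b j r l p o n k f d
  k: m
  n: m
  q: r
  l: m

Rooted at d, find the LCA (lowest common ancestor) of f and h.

m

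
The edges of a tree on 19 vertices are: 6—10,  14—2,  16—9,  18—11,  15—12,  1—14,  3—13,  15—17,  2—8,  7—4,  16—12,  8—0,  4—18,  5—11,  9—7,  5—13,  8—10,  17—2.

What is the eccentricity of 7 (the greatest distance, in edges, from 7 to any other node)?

A farthest node from 7 is 6.
The path 7-9-16-12-15-17-2-8-10-6 has 9 edges.

9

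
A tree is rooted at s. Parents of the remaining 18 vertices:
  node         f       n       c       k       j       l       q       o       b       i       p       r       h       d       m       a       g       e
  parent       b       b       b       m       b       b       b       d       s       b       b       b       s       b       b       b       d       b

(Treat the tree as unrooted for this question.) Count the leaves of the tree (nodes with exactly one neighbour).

Exactly 15 nodes have a single neighbour: a, c, e, f, g, h, i, j, k, l, n, o, p, q, r.

15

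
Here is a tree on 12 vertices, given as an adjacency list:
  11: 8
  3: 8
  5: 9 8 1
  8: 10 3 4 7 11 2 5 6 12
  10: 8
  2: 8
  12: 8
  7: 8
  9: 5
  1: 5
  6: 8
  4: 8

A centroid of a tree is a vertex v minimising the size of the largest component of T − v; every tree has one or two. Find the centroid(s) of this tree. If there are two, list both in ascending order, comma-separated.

Removing 8 splits the tree into components of sizes 3, 1, 1, 1, 1, 1, 1, 1, 1; the largest is 3 ≤ ⌊12/2⌋ = 6.
No neighbour of 8 does as well, so 8 is the unique centroid.

8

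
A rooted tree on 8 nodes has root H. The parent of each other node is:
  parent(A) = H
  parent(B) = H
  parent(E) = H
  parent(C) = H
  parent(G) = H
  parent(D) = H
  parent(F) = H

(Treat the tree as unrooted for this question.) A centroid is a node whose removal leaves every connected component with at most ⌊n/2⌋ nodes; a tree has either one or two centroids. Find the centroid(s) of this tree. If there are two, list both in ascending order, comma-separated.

H

Delete H: the remaining components have sizes 1, 1, 1, 1, 1, 1, 1. Max 1 ≤ 4, so H is a centroid.
No neighbour of H does as well, so H is the unique centroid.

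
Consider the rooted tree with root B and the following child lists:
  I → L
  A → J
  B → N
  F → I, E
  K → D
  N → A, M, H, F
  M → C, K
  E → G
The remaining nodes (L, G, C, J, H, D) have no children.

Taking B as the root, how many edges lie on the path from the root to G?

Climbing from G to the root: G → E → F → N → B. That's 4 steps.

4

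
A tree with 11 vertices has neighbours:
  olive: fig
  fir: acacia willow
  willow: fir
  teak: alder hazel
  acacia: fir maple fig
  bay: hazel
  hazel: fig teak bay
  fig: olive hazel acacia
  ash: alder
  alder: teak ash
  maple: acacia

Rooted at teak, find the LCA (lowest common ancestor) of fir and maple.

acacia

Ancestors of fir (toward the root): fir, acacia, fig, hazel, teak.
Ancestors of maple: maple, acacia, fig, hazel, teak.
The deepest node appearing in both lists is acacia.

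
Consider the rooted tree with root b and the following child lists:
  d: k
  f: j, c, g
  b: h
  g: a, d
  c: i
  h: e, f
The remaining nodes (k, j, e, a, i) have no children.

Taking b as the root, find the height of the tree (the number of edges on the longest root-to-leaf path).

5

The longest root-to-leaf path is b–h–f–g–d–k (5 edges).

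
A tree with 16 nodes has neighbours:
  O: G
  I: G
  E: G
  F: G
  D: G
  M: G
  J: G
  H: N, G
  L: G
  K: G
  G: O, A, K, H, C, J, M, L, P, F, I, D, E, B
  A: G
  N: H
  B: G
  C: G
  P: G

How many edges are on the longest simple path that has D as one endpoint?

3

Distances from D peak at 3, attained at N.
D–G–H–N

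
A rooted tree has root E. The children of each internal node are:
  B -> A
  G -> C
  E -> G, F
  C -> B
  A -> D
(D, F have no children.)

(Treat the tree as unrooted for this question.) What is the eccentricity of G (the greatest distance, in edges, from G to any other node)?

A farthest node from G is D.
The path G–C–B–A–D has 4 edges.

4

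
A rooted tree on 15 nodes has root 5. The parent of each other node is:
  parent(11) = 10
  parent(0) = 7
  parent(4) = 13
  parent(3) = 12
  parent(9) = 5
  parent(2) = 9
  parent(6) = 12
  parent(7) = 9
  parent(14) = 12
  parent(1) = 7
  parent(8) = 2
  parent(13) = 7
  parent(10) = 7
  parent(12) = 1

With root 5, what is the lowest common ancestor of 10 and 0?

10's ancestor chain is 10, 7, 9, 5 and 0's is 0, 7, 9, 5; they first meet at 7.

7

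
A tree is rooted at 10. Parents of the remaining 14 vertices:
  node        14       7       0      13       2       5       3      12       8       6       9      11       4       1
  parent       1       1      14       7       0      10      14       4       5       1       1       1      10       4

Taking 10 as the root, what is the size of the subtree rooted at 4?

12

The subtree rooted at 4 contains: 4, 1, 12, 14, 9, 11, 7, 6, 0, 3, 13, 2 — 12 nodes.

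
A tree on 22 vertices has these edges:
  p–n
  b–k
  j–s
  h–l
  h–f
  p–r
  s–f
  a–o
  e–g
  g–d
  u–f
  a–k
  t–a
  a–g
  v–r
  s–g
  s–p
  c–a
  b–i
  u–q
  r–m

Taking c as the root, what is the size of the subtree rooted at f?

Descendants of f (including itself): f, h, u, l, q. That's 5.

5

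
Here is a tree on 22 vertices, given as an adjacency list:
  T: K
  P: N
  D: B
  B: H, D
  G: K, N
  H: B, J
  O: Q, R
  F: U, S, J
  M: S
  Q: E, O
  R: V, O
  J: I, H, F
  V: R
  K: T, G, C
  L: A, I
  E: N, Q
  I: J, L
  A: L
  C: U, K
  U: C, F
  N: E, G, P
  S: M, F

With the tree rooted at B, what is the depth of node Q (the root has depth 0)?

10

B–H–J–F–U–C–K–G–N–E–Q — 10 edges.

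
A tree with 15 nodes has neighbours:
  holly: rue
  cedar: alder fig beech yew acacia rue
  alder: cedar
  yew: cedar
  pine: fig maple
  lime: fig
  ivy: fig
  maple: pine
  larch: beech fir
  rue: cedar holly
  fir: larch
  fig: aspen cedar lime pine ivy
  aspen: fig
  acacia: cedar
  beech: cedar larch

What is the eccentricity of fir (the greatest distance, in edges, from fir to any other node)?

6

A farthest node from fir is maple.
The path fir-larch-beech-cedar-fig-pine-maple has 6 edges.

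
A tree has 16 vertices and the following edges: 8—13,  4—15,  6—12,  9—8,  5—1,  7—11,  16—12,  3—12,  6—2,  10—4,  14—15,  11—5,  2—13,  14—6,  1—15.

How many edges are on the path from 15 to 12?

15 - 14 - 6 - 12: 3 edges.

3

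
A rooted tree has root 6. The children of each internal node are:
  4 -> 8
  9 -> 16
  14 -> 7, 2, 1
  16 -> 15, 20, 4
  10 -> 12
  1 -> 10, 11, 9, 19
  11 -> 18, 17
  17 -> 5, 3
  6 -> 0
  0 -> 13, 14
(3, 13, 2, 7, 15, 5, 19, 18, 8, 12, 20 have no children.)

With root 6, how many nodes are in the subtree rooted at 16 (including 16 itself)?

5

16's subtree: {16, 4, 15, 20, 8}, size 5.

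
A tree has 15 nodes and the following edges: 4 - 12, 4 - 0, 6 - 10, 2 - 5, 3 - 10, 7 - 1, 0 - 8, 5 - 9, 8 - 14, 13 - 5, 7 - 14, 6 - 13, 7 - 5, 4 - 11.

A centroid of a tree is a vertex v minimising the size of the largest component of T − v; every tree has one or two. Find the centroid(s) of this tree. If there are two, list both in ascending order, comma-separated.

7

Removing 7 splits the tree into components of sizes 7, 6, 1; the largest is 7 ≤ ⌊15/2⌋ = 7.
Every other node leaves some component of size > 7, so the centroid is unique.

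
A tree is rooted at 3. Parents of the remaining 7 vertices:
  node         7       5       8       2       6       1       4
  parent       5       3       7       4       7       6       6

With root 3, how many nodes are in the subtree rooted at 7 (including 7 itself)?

6

The subtree rooted at 7 contains: 7, 6, 8, 4, 1, 2 — 6 nodes.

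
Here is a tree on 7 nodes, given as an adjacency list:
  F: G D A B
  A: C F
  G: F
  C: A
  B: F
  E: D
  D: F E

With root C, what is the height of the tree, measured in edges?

4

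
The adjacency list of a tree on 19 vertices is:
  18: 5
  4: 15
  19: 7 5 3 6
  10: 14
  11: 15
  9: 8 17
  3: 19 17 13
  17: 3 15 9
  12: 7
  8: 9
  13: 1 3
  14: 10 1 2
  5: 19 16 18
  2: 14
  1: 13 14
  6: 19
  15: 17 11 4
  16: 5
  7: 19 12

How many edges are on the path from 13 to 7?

3

The path is 13 - 3 - 19 - 7, which has 3 edges.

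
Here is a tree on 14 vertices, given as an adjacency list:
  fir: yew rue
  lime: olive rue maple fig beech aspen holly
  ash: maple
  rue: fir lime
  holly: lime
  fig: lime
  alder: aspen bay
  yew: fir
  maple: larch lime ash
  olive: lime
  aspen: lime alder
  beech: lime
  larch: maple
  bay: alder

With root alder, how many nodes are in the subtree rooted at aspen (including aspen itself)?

aspen's subtree: {aspen, lime, maple, rue, olive, holly, fig, beech, larch, ash, fir, yew}, size 12.

12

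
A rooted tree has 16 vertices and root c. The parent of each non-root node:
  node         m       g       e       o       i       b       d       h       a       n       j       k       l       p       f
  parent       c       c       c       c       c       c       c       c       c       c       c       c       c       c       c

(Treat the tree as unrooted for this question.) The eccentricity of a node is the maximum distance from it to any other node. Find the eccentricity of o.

2

The node farthest from o is h (a, g, m, i, b, k, j, f, e, n, p, d, l also at distance 2), via o – c – h — 2 edges.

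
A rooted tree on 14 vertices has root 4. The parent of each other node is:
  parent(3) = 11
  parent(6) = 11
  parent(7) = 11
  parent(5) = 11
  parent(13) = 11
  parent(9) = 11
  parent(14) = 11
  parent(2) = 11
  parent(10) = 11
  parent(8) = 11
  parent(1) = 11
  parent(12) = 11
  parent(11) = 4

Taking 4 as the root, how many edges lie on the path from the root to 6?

4–11–6 — 2 edges.

2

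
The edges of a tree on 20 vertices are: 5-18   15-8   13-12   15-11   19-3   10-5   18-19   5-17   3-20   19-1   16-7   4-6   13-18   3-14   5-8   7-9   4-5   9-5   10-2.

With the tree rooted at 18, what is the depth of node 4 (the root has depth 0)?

2

18 → 5 → 4 — 2 edges.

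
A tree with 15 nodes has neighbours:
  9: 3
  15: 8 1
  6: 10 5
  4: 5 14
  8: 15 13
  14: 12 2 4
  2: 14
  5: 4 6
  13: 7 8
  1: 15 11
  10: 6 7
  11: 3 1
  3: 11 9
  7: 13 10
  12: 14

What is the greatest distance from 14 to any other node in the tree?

12

The node farthest from 14 is 9, via 14 – 4 – 5 – 6 – 10 – 7 – 13 – 8 – 15 – 1 – 11 – 3 – 9 — 12 edges.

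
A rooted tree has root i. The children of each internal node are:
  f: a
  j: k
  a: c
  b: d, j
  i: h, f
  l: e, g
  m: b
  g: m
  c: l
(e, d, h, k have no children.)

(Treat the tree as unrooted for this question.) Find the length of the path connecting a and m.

Walking from a: a–c–l–g–m. Length 4.

4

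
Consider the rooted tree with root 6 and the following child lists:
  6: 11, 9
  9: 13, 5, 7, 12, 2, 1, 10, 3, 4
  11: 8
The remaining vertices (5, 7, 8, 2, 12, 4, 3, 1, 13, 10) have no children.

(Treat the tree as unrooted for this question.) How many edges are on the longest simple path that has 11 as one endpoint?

Distances from 11 peak at 3, attained at 3 (7, 2, 12, 10, 4, 5, 13, 1 also at distance 3).
11-6-9-3

3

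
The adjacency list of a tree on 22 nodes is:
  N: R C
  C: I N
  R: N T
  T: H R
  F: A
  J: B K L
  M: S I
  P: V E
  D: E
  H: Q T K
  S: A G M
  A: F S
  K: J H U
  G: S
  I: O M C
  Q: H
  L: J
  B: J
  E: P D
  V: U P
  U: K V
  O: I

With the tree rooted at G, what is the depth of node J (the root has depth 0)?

Climbing from J to the root: J → K → H → T → R → N → C → I → M → S → G. That's 10 steps.

10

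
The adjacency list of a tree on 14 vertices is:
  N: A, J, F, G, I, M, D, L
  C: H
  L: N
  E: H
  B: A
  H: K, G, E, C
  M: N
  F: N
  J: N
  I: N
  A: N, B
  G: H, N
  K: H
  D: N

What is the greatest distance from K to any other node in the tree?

5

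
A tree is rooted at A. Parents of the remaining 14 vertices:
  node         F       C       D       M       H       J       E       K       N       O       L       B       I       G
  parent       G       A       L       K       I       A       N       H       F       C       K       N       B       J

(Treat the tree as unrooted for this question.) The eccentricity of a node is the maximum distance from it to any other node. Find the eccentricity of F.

7

Distances from F peak at 7, attained at D.
F – N – B – I – H – K – L – D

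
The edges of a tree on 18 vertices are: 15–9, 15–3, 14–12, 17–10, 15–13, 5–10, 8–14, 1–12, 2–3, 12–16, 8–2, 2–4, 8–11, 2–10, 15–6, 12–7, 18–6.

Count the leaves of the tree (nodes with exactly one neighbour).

Exactly 10 nodes have a single neighbour: 1, 4, 5, 7, 9, 11, 13, 16, 17, 18.

10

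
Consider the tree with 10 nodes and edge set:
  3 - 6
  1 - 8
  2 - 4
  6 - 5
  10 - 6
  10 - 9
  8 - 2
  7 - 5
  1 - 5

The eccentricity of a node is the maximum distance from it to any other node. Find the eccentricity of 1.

Distances from 1 peak at 4, attained at 9.
1–5–6–10–9

4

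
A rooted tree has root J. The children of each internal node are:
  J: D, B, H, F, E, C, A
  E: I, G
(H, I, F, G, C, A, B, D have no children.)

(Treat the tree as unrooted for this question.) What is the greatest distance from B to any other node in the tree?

Distances from B peak at 3, attained at I (G also at distance 3).
B–J–E–I

3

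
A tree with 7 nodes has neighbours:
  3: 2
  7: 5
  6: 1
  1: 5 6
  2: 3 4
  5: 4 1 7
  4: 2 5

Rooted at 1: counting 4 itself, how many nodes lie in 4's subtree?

Descendants of 4 (including itself): 4, 2, 3. That's 3.

3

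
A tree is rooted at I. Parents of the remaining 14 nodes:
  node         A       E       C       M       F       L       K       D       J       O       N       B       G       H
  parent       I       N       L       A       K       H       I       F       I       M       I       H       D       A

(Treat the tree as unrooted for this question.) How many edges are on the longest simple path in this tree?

8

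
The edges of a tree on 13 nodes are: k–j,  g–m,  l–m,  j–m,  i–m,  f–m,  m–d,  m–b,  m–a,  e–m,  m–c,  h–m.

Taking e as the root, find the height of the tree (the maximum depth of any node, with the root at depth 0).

3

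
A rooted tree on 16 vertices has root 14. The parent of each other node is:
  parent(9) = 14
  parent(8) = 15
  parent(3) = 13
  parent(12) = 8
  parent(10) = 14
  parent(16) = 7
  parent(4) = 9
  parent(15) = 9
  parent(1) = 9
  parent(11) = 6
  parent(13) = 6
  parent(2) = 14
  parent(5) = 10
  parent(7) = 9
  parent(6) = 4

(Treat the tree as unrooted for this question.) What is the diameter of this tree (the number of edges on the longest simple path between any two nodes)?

A longest path is 3–13–6–4–9–14–10–5, with 7 edges.

7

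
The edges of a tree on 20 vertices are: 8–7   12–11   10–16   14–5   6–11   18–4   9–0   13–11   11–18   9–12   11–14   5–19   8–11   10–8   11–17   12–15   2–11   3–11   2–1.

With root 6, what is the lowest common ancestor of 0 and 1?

11

Ancestors of 0 (toward the root): 0, 9, 12, 11, 6.
Ancestors of 1: 1, 2, 11, 6.
The deepest node appearing in both lists is 11.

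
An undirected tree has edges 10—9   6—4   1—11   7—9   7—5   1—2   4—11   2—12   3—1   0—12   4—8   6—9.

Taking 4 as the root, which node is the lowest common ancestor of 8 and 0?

Ancestors of 8 (toward the root): 8, 4.
Ancestors of 0: 0, 12, 2, 1, 11, 4.
The deepest node appearing in both lists is 4.

4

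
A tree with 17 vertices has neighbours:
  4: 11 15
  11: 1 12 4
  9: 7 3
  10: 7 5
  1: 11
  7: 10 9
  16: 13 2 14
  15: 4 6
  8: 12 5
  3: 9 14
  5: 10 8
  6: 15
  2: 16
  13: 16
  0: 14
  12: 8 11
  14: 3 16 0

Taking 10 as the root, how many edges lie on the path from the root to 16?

5

Path from 10 to 16: 10 → 7 → 9 → 3 → 14 → 16, which has 5 edges.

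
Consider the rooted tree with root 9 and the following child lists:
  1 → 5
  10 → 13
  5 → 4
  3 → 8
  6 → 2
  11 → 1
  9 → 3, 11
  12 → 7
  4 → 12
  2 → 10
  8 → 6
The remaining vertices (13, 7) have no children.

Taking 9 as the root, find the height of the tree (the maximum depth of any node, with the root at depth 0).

6

A deepest node is 7, reached by 9–11–1–5–4–12–7.
That path has 6 edges, so the height is 6.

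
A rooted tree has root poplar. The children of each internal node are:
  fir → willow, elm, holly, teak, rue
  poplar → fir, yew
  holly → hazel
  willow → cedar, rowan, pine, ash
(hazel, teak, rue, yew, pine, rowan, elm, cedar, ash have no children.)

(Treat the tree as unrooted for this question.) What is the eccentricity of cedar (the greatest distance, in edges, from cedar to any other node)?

4

Distances from cedar peak at 4, attained at hazel (yew also at distance 4).
cedar – willow – fir – holly – hazel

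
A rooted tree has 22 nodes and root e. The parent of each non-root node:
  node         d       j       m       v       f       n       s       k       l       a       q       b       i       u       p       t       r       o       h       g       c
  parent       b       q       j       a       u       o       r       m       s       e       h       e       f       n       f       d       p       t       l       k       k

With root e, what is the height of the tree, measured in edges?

17

The longest root-to-leaf path is e–b–d–t–o–n–u–f–p–r–s–l–h–q–j–m–k–c (17 edges).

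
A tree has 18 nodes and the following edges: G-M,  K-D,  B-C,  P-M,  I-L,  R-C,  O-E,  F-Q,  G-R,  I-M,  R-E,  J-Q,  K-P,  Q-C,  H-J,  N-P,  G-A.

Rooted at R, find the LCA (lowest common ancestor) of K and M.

K's ancestor chain is K, P, M, G, R and M's is M, G, R; they first meet at M.

M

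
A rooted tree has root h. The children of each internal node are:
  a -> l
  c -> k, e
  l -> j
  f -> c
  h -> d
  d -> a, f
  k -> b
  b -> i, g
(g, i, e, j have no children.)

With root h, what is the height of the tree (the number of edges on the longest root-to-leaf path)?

6

A deepest node is g, reached by h – d – f – c – k – b – g.
That path has 6 edges, so the height is 6.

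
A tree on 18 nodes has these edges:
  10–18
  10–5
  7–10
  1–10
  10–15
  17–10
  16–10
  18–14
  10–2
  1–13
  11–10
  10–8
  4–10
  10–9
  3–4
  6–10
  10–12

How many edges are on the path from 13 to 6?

13–1–10–6: 3 edges.

3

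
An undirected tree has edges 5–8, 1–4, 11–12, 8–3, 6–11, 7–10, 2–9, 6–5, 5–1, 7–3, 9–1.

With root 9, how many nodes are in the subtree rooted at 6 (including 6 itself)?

3

6's subtree: {6, 11, 12}, size 3.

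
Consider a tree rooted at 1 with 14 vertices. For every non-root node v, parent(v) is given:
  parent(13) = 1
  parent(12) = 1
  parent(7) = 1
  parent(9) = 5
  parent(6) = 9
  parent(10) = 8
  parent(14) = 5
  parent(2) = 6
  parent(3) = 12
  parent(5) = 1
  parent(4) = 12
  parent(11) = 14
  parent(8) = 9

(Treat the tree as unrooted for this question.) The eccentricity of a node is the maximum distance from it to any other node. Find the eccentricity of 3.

The node farthest from 3 is 10 (2 also at distance 6), via 3 – 12 – 1 – 5 – 9 – 8 – 10 — 6 edges.

6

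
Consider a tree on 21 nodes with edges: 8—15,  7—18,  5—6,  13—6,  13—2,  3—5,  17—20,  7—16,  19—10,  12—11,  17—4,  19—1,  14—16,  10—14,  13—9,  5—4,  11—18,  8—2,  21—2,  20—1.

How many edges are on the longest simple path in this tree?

A longest path is 12-11-18-7-16-14-10-19-1-20-17-4-5-6-13-2-8-15, with 17 edges.

17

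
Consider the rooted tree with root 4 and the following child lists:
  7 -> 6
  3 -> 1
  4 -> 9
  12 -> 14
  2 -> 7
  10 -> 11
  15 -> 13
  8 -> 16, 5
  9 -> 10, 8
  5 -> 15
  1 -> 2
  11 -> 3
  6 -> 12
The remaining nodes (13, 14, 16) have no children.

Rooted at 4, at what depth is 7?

7

4 – 9 – 10 – 11 – 3 – 1 – 2 – 7 — 7 edges.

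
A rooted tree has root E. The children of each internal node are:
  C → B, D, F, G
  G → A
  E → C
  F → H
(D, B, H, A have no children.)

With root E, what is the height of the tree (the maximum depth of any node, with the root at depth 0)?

3

A deepest node is A, reached by E → C → G → A.
That path has 3 edges, so the height is 3.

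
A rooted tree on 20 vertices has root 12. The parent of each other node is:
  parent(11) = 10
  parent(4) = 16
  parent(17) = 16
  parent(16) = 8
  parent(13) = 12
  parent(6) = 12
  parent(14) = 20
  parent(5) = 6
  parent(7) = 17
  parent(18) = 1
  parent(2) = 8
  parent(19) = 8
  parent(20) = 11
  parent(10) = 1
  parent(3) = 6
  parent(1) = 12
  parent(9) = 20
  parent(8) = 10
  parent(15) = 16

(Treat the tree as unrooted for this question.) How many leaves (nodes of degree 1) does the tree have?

Degree-1 nodes: 2, 3, 4, 5, 7, 9, 13, 14, 15, 18, 19 — 11 of them.

11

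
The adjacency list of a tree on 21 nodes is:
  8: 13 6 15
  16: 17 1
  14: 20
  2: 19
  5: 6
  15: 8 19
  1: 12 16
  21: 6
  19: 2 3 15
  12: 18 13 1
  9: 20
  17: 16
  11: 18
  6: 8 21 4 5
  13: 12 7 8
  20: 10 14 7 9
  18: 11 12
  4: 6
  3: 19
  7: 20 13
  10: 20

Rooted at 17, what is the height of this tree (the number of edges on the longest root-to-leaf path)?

8

2 sits deepest: 17–16–1–12–13–8–15–19–2 — 8 edges from the root.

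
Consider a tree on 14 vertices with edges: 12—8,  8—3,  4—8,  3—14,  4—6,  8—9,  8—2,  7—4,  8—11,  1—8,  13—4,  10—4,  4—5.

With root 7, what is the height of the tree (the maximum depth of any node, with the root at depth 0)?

A deepest node is 14, reached by 7 → 4 → 8 → 3 → 14.
That path has 4 edges, so the height is 4.

4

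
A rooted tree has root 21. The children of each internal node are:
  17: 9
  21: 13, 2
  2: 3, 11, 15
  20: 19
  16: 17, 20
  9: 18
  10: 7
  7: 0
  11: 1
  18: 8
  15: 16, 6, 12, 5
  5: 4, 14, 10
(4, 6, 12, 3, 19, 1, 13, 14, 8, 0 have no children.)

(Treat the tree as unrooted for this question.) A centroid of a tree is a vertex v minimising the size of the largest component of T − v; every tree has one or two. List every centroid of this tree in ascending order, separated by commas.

15

If 15 is removed the pieces have sizes 7, 6, 6, 1, 1, all ≤ ⌊22/2⌋ = 11.
No neighbour of 15 does as well, so 15 is the unique centroid.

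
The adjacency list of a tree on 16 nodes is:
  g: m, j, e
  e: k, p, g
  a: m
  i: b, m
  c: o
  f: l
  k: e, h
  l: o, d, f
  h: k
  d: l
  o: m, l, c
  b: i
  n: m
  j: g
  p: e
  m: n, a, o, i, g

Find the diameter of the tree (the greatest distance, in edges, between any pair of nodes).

7

Starting from d, a farthest node is h at distance 7.
One longest path: d–l–o–m–g–e–k–h.
So the diameter is 7.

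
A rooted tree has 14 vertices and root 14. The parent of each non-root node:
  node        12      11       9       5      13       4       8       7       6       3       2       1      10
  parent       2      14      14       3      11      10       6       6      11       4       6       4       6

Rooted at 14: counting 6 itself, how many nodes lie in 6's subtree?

Descendants of 6 (including itself): 6, 10, 2, 7, 8, 4, 12, 3, 1, 5. That's 10.

10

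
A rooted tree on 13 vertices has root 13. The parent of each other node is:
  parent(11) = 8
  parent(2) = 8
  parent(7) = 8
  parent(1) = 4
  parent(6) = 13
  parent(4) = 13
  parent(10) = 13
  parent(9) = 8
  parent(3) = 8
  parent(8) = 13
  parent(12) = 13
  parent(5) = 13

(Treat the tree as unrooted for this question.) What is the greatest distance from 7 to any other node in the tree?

The node farthest from 7 is 1, via 7–8–13–4–1 — 4 edges.

4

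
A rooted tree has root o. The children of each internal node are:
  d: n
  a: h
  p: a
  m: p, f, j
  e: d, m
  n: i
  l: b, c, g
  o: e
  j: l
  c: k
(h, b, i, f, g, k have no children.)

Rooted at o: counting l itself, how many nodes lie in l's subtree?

5

Descendants of l (including itself): l, c, g, b, k. That's 5.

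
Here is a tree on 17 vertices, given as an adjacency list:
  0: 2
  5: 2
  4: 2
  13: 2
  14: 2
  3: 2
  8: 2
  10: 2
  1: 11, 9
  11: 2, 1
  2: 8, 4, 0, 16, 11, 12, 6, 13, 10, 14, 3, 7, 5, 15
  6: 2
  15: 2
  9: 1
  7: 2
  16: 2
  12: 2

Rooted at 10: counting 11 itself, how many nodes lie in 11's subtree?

3

11's subtree: {11, 1, 9}, size 3.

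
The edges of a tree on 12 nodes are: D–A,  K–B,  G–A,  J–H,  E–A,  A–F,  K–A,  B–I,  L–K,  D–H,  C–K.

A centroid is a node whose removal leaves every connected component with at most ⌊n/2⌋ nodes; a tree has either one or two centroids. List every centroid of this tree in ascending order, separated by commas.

Delete A: the remaining components have sizes 5, 3, 1, 1, 1. Max 5 ≤ 6, so A is a centroid.
No neighbour of A does as well, so A is the unique centroid.

A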